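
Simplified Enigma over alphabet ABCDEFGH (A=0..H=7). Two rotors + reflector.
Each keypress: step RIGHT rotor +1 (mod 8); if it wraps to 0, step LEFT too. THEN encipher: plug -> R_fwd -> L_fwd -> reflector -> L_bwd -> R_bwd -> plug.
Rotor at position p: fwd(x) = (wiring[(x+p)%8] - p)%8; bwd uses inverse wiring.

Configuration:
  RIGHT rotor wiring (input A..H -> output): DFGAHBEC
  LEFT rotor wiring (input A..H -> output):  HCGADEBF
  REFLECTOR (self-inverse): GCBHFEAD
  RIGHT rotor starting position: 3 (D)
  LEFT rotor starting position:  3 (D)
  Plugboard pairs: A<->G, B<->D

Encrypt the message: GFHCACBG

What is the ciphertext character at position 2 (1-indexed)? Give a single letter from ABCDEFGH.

Char 1 ('G'): step: R->4, L=3; G->plug->A->R->D->L->G->refl->A->L'->B->R'->F->plug->F
Char 2 ('F'): step: R->5, L=3; F->plug->F->R->B->L->A->refl->G->L'->D->R'->G->plug->A

A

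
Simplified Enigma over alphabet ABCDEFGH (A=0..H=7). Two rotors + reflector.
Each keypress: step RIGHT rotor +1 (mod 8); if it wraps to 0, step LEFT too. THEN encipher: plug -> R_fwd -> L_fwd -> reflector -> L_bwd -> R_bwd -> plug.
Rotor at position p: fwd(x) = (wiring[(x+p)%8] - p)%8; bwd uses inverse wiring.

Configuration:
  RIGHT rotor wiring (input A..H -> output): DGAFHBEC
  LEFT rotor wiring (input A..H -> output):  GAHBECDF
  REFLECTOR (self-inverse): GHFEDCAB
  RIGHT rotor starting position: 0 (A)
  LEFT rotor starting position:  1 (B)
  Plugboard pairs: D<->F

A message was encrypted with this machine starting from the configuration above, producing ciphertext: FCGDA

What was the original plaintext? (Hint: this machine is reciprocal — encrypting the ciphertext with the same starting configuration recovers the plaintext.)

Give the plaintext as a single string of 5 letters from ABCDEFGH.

Answer: DFCHG

Derivation:
Char 1 ('F'): step: R->1, L=1; F->plug->D->R->G->L->E->refl->D->L'->D->R'->F->plug->D
Char 2 ('C'): step: R->2, L=1; C->plug->C->R->F->L->C->refl->F->L'->H->R'->D->plug->F
Char 3 ('G'): step: R->3, L=1; G->plug->G->R->D->L->D->refl->E->L'->G->R'->C->plug->C
Char 4 ('D'): step: R->4, L=1; D->plug->F->R->C->L->A->refl->G->L'->B->R'->H->plug->H
Char 5 ('A'): step: R->5, L=1; A->plug->A->R->E->L->B->refl->H->L'->A->R'->G->plug->G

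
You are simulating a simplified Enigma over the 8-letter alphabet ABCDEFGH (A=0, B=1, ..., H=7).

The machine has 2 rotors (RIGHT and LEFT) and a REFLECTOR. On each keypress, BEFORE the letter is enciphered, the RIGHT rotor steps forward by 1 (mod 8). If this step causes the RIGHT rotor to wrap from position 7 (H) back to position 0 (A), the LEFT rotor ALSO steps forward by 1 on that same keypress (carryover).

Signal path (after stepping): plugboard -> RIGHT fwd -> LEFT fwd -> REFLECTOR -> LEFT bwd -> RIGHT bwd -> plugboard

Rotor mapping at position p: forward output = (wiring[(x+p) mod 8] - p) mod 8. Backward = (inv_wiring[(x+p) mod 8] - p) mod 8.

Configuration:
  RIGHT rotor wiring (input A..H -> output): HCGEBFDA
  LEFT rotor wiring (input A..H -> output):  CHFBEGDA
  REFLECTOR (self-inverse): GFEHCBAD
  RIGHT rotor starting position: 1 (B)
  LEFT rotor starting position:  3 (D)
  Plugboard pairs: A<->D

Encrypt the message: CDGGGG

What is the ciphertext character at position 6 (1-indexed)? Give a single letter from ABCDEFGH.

Char 1 ('C'): step: R->2, L=3; C->plug->C->R->H->L->C->refl->E->L'->G->R'->F->plug->F
Char 2 ('D'): step: R->3, L=3; D->plug->A->R->B->L->B->refl->F->L'->E->R'->F->plug->F
Char 3 ('G'): step: R->4, L=3; G->plug->G->R->C->L->D->refl->H->L'->F->R'->A->plug->D
Char 4 ('G'): step: R->5, L=3; G->plug->G->R->H->L->C->refl->E->L'->G->R'->B->plug->B
Char 5 ('G'): step: R->6, L=3; G->plug->G->R->D->L->A->refl->G->L'->A->R'->E->plug->E
Char 6 ('G'): step: R->7, L=3; G->plug->G->R->G->L->E->refl->C->L'->H->R'->D->plug->A

A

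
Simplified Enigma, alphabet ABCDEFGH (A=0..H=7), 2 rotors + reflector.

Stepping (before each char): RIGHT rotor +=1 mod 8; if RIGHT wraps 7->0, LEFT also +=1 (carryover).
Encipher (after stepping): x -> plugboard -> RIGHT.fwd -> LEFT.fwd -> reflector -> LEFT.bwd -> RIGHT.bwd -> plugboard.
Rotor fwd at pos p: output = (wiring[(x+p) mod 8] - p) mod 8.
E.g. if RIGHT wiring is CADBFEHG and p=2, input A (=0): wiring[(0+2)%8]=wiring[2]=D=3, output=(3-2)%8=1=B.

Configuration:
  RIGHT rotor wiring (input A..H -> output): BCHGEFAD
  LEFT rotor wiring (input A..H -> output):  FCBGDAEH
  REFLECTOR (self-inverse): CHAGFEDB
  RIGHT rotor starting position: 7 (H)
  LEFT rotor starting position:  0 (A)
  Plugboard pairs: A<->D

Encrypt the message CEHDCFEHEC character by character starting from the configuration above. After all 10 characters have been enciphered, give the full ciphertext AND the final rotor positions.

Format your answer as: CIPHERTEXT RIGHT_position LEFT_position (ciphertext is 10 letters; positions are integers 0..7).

Answer: BHBBDHCCCD 1 2

Derivation:
Char 1 ('C'): step: R->0, L->1 (L advanced); C->plug->C->R->H->L->E->refl->F->L'->C->R'->B->plug->B
Char 2 ('E'): step: R->1, L=1; E->plug->E->R->E->L->H->refl->B->L'->A->R'->H->plug->H
Char 3 ('H'): step: R->2, L=1; H->plug->H->R->A->L->B->refl->H->L'->E->R'->B->plug->B
Char 4 ('D'): step: R->3, L=1; D->plug->A->R->D->L->C->refl->A->L'->B->R'->B->plug->B
Char 5 ('C'): step: R->4, L=1; C->plug->C->R->E->L->H->refl->B->L'->A->R'->A->plug->D
Char 6 ('F'): step: R->5, L=1; F->plug->F->R->C->L->F->refl->E->L'->H->R'->H->plug->H
Char 7 ('E'): step: R->6, L=1; E->plug->E->R->B->L->A->refl->C->L'->D->R'->C->plug->C
Char 8 ('H'): step: R->7, L=1; H->plug->H->R->B->L->A->refl->C->L'->D->R'->C->plug->C
Char 9 ('E'): step: R->0, L->2 (L advanced); E->plug->E->R->E->L->C->refl->A->L'->H->R'->C->plug->C
Char 10 ('C'): step: R->1, L=2; C->plug->C->R->F->L->F->refl->E->L'->B->R'->A->plug->D
Final: ciphertext=BHBBDHCCCD, RIGHT=1, LEFT=2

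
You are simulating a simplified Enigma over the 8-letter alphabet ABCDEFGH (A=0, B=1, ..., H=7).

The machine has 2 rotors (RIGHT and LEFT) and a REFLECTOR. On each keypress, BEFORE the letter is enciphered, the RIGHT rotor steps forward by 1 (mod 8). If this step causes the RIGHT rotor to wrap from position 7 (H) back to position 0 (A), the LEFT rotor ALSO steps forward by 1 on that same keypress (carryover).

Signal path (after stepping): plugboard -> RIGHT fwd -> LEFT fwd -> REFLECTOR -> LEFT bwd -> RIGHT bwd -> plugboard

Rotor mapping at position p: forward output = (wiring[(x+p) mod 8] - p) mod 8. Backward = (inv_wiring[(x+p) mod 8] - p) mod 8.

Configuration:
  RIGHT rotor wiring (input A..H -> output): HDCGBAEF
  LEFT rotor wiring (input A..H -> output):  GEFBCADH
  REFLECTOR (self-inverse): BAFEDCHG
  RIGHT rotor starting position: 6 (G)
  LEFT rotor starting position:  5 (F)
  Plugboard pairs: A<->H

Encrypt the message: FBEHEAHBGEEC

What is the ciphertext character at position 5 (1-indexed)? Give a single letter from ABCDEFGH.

Char 1 ('F'): step: R->7, L=5; F->plug->F->R->C->L->C->refl->F->L'->H->R'->E->plug->E
Char 2 ('B'): step: R->0, L->6 (L advanced); B->plug->B->R->D->L->G->refl->H->L'->E->R'->G->plug->G
Char 3 ('E'): step: R->1, L=6; E->plug->E->R->H->L->C->refl->F->L'->A->R'->D->plug->D
Char 4 ('H'): step: R->2, L=6; H->plug->A->R->A->L->F->refl->C->L'->H->R'->C->plug->C
Char 5 ('E'): step: R->3, L=6; E->plug->E->R->C->L->A->refl->B->L'->B->R'->D->plug->D

D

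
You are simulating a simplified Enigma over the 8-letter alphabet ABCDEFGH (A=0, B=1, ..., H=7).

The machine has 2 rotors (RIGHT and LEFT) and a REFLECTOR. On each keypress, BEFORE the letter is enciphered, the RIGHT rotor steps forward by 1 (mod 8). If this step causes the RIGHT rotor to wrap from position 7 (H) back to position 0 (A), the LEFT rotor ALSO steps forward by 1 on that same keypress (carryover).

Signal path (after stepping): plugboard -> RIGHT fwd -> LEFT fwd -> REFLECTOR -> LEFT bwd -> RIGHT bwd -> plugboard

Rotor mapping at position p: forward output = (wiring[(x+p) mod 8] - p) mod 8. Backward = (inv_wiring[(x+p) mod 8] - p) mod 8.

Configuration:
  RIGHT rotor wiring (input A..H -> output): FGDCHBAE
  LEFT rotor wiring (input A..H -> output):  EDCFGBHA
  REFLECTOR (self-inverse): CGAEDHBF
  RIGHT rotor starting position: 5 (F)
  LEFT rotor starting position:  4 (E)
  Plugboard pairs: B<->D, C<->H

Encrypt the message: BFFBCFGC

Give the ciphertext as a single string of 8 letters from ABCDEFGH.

Char 1 ('B'): step: R->6, L=4; B->plug->D->R->A->L->C->refl->A->L'->E->R'->F->plug->F
Char 2 ('F'): step: R->7, L=4; F->plug->F->R->A->L->C->refl->A->L'->E->R'->D->plug->B
Char 3 ('F'): step: R->0, L->5 (L advanced); F->plug->F->R->B->L->C->refl->A->L'->G->R'->B->plug->D
Char 4 ('B'): step: R->1, L=5; B->plug->D->R->G->L->A->refl->C->L'->B->R'->C->plug->H
Char 5 ('C'): step: R->2, L=5; C->plug->H->R->E->L->G->refl->B->L'->H->R'->D->plug->B
Char 6 ('F'): step: R->3, L=5; F->plug->F->R->C->L->D->refl->E->L'->A->R'->H->plug->C
Char 7 ('G'): step: R->4, L=5; G->plug->G->R->H->L->B->refl->G->L'->E->R'->C->plug->H
Char 8 ('C'): step: R->5, L=5; C->plug->H->R->C->L->D->refl->E->L'->A->R'->D->plug->B

Answer: FBDHBCHB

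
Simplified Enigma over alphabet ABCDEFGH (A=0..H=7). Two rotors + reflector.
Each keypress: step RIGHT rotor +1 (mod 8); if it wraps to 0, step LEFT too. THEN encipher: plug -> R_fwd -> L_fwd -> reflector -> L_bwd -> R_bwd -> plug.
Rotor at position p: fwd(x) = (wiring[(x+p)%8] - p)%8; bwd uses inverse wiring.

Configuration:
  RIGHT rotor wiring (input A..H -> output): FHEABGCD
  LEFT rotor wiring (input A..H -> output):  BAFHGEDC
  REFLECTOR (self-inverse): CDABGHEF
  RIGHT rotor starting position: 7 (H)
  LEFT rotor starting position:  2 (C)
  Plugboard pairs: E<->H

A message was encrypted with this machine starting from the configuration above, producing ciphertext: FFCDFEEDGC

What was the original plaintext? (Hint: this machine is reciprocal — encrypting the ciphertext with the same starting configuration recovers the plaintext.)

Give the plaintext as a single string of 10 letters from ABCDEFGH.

Answer: CGGCDCBCCA

Derivation:
Char 1 ('F'): step: R->0, L->3 (L advanced); F->plug->F->R->G->L->F->refl->H->L'->E->R'->C->plug->C
Char 2 ('F'): step: R->1, L=3; F->plug->F->R->B->L->D->refl->B->L'->C->R'->G->plug->G
Char 3 ('C'): step: R->2, L=3; C->plug->C->R->H->L->C->refl->A->L'->D->R'->G->plug->G
Char 4 ('D'): step: R->3, L=3; D->plug->D->R->H->L->C->refl->A->L'->D->R'->C->plug->C
Char 5 ('F'): step: R->4, L=3; F->plug->F->R->D->L->A->refl->C->L'->H->R'->D->plug->D
Char 6 ('E'): step: R->5, L=3; E->plug->H->R->E->L->H->refl->F->L'->G->R'->C->plug->C
Char 7 ('E'): step: R->6, L=3; E->plug->H->R->A->L->E->refl->G->L'->F->R'->B->plug->B
Char 8 ('D'): step: R->7, L=3; D->plug->D->R->F->L->G->refl->E->L'->A->R'->C->plug->C
Char 9 ('G'): step: R->0, L->4 (L advanced); G->plug->G->R->C->L->H->refl->F->L'->E->R'->C->plug->C
Char 10 ('C'): step: R->1, L=4; C->plug->C->R->H->L->D->refl->B->L'->G->R'->A->plug->A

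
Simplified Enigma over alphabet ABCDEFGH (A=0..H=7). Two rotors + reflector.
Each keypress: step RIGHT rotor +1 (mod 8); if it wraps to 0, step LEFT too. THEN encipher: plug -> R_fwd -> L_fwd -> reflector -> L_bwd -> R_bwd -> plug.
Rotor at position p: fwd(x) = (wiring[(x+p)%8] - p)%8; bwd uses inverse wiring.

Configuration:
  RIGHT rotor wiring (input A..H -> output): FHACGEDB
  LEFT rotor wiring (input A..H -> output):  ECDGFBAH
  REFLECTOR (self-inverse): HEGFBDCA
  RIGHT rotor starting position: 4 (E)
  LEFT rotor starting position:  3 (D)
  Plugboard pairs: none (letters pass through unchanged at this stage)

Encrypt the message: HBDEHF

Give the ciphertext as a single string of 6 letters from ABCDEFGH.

Answer: EGAFAH

Derivation:
Char 1 ('H'): step: R->5, L=3; H->plug->H->R->B->L->C->refl->G->L'->C->R'->E->plug->E
Char 2 ('B'): step: R->6, L=3; B->plug->B->R->D->L->F->refl->D->L'->A->R'->G->plug->G
Char 3 ('D'): step: R->7, L=3; D->plug->D->R->B->L->C->refl->G->L'->C->R'->A->plug->A
Char 4 ('E'): step: R->0, L->4 (L advanced); E->plug->E->R->G->L->H->refl->A->L'->E->R'->F->plug->F
Char 5 ('H'): step: R->1, L=4; H->plug->H->R->E->L->A->refl->H->L'->G->R'->A->plug->A
Char 6 ('F'): step: R->2, L=4; F->plug->F->R->H->L->C->refl->G->L'->F->R'->H->plug->H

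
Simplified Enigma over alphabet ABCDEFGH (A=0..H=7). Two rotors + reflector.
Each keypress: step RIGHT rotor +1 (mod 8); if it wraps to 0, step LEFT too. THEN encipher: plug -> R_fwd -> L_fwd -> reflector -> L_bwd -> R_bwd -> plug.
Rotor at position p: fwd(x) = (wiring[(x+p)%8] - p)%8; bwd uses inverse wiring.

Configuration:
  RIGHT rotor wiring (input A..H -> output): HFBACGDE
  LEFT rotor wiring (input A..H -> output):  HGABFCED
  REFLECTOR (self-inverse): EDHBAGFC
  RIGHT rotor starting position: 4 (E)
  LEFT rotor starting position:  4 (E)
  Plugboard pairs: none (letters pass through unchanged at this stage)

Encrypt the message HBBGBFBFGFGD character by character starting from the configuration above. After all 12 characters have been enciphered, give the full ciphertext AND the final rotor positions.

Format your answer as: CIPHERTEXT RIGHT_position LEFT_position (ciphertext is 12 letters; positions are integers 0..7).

Answer: GFHCFCHEAHCC 0 6

Derivation:
Char 1 ('H'): step: R->5, L=4; H->plug->H->R->F->L->C->refl->H->L'->D->R'->G->plug->G
Char 2 ('B'): step: R->6, L=4; B->plug->B->R->G->L->E->refl->A->L'->C->R'->F->plug->F
Char 3 ('B'): step: R->7, L=4; B->plug->B->R->A->L->B->refl->D->L'->E->R'->H->plug->H
Char 4 ('G'): step: R->0, L->5 (L advanced); G->plug->G->R->D->L->C->refl->H->L'->B->R'->C->plug->C
Char 5 ('B'): step: R->1, L=5; B->plug->B->R->A->L->F->refl->G->L'->C->R'->F->plug->F
Char 6 ('F'): step: R->2, L=5; F->plug->F->R->C->L->G->refl->F->L'->A->R'->C->plug->C
Char 7 ('B'): step: R->3, L=5; B->plug->B->R->H->L->A->refl->E->L'->G->R'->H->plug->H
Char 8 ('F'): step: R->4, L=5; F->plug->F->R->B->L->H->refl->C->L'->D->R'->E->plug->E
Char 9 ('G'): step: R->5, L=5; G->plug->G->R->D->L->C->refl->H->L'->B->R'->A->plug->A
Char 10 ('F'): step: R->6, L=5; F->plug->F->R->C->L->G->refl->F->L'->A->R'->H->plug->H
Char 11 ('G'): step: R->7, L=5; G->plug->G->R->H->L->A->refl->E->L'->G->R'->C->plug->C
Char 12 ('D'): step: R->0, L->6 (L advanced); D->plug->D->R->A->L->G->refl->F->L'->B->R'->C->plug->C
Final: ciphertext=GFHCFCHEAHCC, RIGHT=0, LEFT=6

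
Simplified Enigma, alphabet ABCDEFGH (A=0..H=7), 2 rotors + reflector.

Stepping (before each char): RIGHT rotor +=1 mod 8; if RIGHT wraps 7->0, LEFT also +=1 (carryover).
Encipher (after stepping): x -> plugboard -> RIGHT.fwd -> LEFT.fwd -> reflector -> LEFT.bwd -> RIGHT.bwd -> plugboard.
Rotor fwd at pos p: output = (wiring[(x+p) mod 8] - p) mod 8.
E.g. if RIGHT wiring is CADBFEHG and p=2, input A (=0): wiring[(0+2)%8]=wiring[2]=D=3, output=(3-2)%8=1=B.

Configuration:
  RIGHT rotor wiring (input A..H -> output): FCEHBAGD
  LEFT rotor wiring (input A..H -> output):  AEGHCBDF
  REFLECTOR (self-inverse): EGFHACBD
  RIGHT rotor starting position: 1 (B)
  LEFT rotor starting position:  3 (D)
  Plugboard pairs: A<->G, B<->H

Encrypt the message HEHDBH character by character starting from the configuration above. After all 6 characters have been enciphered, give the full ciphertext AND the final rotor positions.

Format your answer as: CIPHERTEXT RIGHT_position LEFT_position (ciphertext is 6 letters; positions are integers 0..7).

Answer: EDGGEF 7 3

Derivation:
Char 1 ('H'): step: R->2, L=3; H->plug->B->R->F->L->F->refl->C->L'->E->R'->E->plug->E
Char 2 ('E'): step: R->3, L=3; E->plug->E->R->A->L->E->refl->A->L'->D->R'->D->plug->D
Char 3 ('H'): step: R->4, L=3; H->plug->B->R->E->L->C->refl->F->L'->F->R'->A->plug->G
Char 4 ('D'): step: R->5, L=3; D->plug->D->R->A->L->E->refl->A->L'->D->R'->A->plug->G
Char 5 ('B'): step: R->6, L=3; B->plug->H->R->C->L->G->refl->B->L'->G->R'->E->plug->E
Char 6 ('H'): step: R->7, L=3; H->plug->B->R->G->L->B->refl->G->L'->C->R'->F->plug->F
Final: ciphertext=EDGGEF, RIGHT=7, LEFT=3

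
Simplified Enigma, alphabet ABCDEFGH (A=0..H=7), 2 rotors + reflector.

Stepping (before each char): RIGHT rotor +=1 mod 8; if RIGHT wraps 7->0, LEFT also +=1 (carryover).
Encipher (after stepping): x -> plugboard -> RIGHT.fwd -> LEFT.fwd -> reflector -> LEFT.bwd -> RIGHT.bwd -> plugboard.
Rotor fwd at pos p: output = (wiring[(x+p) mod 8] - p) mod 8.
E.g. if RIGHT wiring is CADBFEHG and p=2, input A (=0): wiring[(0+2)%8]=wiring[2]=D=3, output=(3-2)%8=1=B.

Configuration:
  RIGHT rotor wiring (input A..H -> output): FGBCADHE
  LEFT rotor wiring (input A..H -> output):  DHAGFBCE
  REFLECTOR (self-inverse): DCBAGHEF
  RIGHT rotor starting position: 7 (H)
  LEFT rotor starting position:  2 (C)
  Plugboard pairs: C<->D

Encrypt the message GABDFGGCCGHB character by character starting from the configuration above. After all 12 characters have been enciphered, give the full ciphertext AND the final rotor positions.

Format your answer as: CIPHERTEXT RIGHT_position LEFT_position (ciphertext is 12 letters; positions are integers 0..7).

Char 1 ('G'): step: R->0, L->3 (L advanced); G->plug->G->R->H->L->F->refl->H->L'->D->R'->F->plug->F
Char 2 ('A'): step: R->1, L=3; A->plug->A->R->F->L->A->refl->D->L'->A->R'->B->plug->B
Char 3 ('B'): step: R->2, L=3; B->plug->B->R->A->L->D->refl->A->L'->F->R'->E->plug->E
Char 4 ('D'): step: R->3, L=3; D->plug->C->R->A->L->D->refl->A->L'->F->R'->B->plug->B
Char 5 ('F'): step: R->4, L=3; F->plug->F->R->C->L->G->refl->E->L'->G->R'->H->plug->H
Char 6 ('G'): step: R->5, L=3; G->plug->G->R->F->L->A->refl->D->L'->A->R'->D->plug->C
Char 7 ('G'): step: R->6, L=3; G->plug->G->R->C->L->G->refl->E->L'->G->R'->B->plug->B
Char 8 ('C'): step: R->7, L=3; C->plug->D->R->C->L->G->refl->E->L'->G->R'->B->plug->B
Char 9 ('C'): step: R->0, L->4 (L advanced); C->plug->D->R->C->L->G->refl->E->L'->G->R'->B->plug->B
Char 10 ('G'): step: R->1, L=4; G->plug->G->R->D->L->A->refl->D->L'->F->R'->A->plug->A
Char 11 ('H'): step: R->2, L=4; H->plug->H->R->E->L->H->refl->F->L'->B->R'->D->plug->C
Char 12 ('B'): step: R->3, L=4; B->plug->B->R->F->L->D->refl->A->L'->D->R'->G->plug->G
Final: ciphertext=FBEBHCBBBACG, RIGHT=3, LEFT=4

Answer: FBEBHCBBBACG 3 4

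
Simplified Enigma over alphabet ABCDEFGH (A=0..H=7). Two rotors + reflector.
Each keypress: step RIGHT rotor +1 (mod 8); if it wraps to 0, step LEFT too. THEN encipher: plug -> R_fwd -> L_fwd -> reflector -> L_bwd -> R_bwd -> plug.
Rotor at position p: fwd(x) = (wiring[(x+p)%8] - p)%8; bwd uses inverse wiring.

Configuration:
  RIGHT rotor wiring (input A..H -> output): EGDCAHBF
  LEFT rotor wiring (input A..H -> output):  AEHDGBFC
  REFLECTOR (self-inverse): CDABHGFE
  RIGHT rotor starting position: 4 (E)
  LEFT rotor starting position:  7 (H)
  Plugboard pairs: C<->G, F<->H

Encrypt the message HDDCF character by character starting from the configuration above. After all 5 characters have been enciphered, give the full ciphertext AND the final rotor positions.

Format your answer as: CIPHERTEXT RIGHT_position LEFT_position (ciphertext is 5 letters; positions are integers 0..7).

Char 1 ('H'): step: R->5, L=7; H->plug->F->R->G->L->C->refl->A->L'->D->R'->H->plug->F
Char 2 ('D'): step: R->6, L=7; D->plug->D->R->A->L->D->refl->B->L'->B->R'->H->plug->F
Char 3 ('D'): step: R->7, L=7; D->plug->D->R->E->L->E->refl->H->L'->F->R'->B->plug->B
Char 4 ('C'): step: R->0, L->0 (L advanced); C->plug->G->R->B->L->E->refl->H->L'->C->R'->D->plug->D
Char 5 ('F'): step: R->1, L=0; F->plug->H->R->D->L->D->refl->B->L'->F->R'->A->plug->A
Final: ciphertext=FFBDA, RIGHT=1, LEFT=0

Answer: FFBDA 1 0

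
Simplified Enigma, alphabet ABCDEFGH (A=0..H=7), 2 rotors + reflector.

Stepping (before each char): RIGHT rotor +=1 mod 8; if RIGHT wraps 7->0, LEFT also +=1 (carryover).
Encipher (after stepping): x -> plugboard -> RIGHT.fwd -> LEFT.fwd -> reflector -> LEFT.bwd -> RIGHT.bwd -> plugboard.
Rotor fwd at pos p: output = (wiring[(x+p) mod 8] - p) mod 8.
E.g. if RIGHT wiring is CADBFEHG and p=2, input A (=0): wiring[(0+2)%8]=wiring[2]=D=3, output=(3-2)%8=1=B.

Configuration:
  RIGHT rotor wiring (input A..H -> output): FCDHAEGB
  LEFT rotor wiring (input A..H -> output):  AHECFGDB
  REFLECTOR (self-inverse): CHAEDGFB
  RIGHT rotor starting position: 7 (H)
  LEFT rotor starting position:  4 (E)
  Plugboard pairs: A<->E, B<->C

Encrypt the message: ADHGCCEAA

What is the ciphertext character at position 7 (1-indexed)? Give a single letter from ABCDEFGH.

Char 1 ('A'): step: R->0, L->5 (L advanced); A->plug->E->R->A->L->B->refl->H->L'->F->R'->A->plug->E
Char 2 ('D'): step: R->1, L=5; D->plug->D->R->H->L->A->refl->C->L'->E->R'->H->plug->H
Char 3 ('H'): step: R->2, L=5; H->plug->H->R->A->L->B->refl->H->L'->F->R'->B->plug->C
Char 4 ('G'): step: R->3, L=5; G->plug->G->R->H->L->A->refl->C->L'->E->R'->A->plug->E
Char 5 ('C'): step: R->4, L=5; C->plug->B->R->A->L->B->refl->H->L'->F->R'->D->plug->D
Char 6 ('C'): step: R->5, L=5; C->plug->B->R->B->L->G->refl->F->L'->G->R'->F->plug->F
Char 7 ('E'): step: R->6, L=5; E->plug->A->R->A->L->B->refl->H->L'->F->R'->E->plug->A

A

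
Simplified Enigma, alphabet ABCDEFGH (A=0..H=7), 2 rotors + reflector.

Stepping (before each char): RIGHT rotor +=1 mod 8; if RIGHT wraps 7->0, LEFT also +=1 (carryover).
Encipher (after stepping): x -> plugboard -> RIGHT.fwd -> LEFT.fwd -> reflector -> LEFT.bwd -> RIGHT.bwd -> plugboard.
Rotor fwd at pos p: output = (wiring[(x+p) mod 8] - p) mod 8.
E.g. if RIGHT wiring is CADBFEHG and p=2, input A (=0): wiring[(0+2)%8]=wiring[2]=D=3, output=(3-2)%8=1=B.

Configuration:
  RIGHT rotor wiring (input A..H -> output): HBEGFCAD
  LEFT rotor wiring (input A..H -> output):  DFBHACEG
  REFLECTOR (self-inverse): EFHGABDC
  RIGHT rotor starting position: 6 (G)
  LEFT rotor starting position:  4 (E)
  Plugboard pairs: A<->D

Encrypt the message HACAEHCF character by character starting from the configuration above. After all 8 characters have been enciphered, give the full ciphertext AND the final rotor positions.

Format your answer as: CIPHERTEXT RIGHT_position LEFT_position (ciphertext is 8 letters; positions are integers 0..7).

Answer: EBADBGGD 6 5

Derivation:
Char 1 ('H'): step: R->7, L=4; H->plug->H->R->B->L->G->refl->D->L'->H->R'->E->plug->E
Char 2 ('A'): step: R->0, L->5 (L advanced); A->plug->D->R->G->L->C->refl->H->L'->B->R'->B->plug->B
Char 3 ('C'): step: R->1, L=5; C->plug->C->R->F->L->E->refl->A->L'->E->R'->D->plug->A
Char 4 ('A'): step: R->2, L=5; A->plug->D->R->A->L->F->refl->B->L'->C->R'->A->plug->D
Char 5 ('E'): step: R->3, L=5; E->plug->E->R->A->L->F->refl->B->L'->C->R'->B->plug->B
Char 6 ('H'): step: R->4, L=5; H->plug->H->R->C->L->B->refl->F->L'->A->R'->G->plug->G
Char 7 ('C'): step: R->5, L=5; C->plug->C->R->G->L->C->refl->H->L'->B->R'->G->plug->G
Char 8 ('F'): step: R->6, L=5; F->plug->F->R->A->L->F->refl->B->L'->C->R'->A->plug->D
Final: ciphertext=EBADBGGD, RIGHT=6, LEFT=5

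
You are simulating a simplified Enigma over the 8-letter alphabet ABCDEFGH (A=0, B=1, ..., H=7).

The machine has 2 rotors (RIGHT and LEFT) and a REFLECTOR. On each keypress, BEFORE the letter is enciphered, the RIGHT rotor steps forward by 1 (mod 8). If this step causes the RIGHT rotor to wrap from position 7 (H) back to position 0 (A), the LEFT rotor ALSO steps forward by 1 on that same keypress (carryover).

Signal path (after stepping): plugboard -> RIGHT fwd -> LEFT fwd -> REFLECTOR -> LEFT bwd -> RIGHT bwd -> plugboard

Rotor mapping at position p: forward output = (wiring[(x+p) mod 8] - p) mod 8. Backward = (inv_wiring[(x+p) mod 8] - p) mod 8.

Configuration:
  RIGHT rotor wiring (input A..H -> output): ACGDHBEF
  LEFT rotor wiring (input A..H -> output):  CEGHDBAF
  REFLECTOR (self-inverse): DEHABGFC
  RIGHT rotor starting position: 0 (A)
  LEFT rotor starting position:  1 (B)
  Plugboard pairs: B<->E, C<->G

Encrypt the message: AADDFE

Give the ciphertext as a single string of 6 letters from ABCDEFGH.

Char 1 ('A'): step: R->1, L=1; A->plug->A->R->B->L->F->refl->G->L'->C->R'->C->plug->G
Char 2 ('A'): step: R->2, L=1; A->plug->A->R->E->L->A->refl->D->L'->A->R'->H->plug->H
Char 3 ('D'): step: R->3, L=1; D->plug->D->R->B->L->F->refl->G->L'->C->R'->E->plug->B
Char 4 ('D'): step: R->4, L=1; D->plug->D->R->B->L->F->refl->G->L'->C->R'->G->plug->C
Char 5 ('F'): step: R->5, L=1; F->plug->F->R->B->L->F->refl->G->L'->C->R'->H->plug->H
Char 6 ('E'): step: R->6, L=1; E->plug->B->R->H->L->B->refl->E->L'->G->R'->A->plug->A

Answer: GHBCHA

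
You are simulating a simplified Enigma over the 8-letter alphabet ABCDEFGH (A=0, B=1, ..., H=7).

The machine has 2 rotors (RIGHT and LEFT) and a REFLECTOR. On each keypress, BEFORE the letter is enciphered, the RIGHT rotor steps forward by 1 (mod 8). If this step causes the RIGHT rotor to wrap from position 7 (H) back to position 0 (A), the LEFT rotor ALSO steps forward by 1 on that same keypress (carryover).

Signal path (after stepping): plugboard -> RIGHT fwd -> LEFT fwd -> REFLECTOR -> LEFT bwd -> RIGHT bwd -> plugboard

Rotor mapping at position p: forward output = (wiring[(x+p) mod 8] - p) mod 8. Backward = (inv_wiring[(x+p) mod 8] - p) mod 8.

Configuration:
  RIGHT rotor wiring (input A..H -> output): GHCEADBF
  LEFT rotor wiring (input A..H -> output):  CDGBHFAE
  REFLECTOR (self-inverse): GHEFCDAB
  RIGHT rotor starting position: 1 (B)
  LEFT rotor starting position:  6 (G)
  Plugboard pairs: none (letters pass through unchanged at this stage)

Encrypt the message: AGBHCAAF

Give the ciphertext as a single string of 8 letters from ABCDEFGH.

Char 1 ('A'): step: R->2, L=6; A->plug->A->R->A->L->C->refl->E->L'->C->R'->B->plug->B
Char 2 ('G'): step: R->3, L=6; G->plug->G->R->E->L->A->refl->G->L'->B->R'->A->plug->A
Char 3 ('B'): step: R->4, L=6; B->plug->B->R->H->L->H->refl->B->L'->G->R'->G->plug->G
Char 4 ('H'): step: R->5, L=6; H->plug->H->R->D->L->F->refl->D->L'->F->R'->F->plug->F
Char 5 ('C'): step: R->6, L=6; C->plug->C->R->A->L->C->refl->E->L'->C->R'->G->plug->G
Char 6 ('A'): step: R->7, L=6; A->plug->A->R->G->L->B->refl->H->L'->H->R'->B->plug->B
Char 7 ('A'): step: R->0, L->7 (L advanced); A->plug->A->R->G->L->G->refl->A->L'->F->R'->H->plug->H
Char 8 ('F'): step: R->1, L=7; F->plug->F->R->A->L->F->refl->D->L'->B->R'->B->plug->B

Answer: BAGFGBHB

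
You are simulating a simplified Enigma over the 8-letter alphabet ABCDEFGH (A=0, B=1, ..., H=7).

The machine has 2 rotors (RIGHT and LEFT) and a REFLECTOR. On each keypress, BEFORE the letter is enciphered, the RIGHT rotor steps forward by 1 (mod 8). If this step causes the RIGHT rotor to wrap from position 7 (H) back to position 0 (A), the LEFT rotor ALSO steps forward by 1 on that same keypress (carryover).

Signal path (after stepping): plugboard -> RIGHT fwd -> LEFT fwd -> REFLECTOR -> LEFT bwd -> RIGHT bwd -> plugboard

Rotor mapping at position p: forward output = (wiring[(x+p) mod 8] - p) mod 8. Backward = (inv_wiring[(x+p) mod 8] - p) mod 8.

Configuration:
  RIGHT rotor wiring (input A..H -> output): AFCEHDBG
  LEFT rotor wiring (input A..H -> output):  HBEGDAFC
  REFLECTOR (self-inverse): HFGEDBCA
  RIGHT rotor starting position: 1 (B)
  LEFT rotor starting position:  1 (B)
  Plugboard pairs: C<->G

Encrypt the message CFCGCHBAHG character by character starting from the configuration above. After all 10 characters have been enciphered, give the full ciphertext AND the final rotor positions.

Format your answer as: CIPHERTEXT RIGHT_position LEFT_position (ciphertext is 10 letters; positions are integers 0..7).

Char 1 ('C'): step: R->2, L=1; C->plug->G->R->G->L->B->refl->F->L'->C->R'->B->plug->B
Char 2 ('F'): step: R->3, L=1; F->plug->F->R->F->L->E->refl->D->L'->B->R'->A->plug->A
Char 3 ('C'): step: R->4, L=1; C->plug->G->R->G->L->B->refl->F->L'->C->R'->D->plug->D
Char 4 ('G'): step: R->5, L=1; G->plug->C->R->B->L->D->refl->E->L'->F->R'->F->plug->F
Char 5 ('C'): step: R->6, L=1; C->plug->G->R->B->L->D->refl->E->L'->F->R'->H->plug->H
Char 6 ('H'): step: R->7, L=1; H->plug->H->R->C->L->F->refl->B->L'->G->R'->C->plug->G
Char 7 ('B'): step: R->0, L->2 (L advanced); B->plug->B->R->F->L->A->refl->H->L'->H->R'->E->plug->E
Char 8 ('A'): step: R->1, L=2; A->plug->A->R->E->L->D->refl->E->L'->B->R'->B->plug->B
Char 9 ('H'): step: R->2, L=2; H->plug->H->R->D->L->G->refl->C->L'->A->R'->A->plug->A
Char 10 ('G'): step: R->3, L=2; G->plug->C->R->A->L->C->refl->G->L'->D->R'->E->plug->E
Final: ciphertext=BADFHGEBAE, RIGHT=3, LEFT=2

Answer: BADFHGEBAE 3 2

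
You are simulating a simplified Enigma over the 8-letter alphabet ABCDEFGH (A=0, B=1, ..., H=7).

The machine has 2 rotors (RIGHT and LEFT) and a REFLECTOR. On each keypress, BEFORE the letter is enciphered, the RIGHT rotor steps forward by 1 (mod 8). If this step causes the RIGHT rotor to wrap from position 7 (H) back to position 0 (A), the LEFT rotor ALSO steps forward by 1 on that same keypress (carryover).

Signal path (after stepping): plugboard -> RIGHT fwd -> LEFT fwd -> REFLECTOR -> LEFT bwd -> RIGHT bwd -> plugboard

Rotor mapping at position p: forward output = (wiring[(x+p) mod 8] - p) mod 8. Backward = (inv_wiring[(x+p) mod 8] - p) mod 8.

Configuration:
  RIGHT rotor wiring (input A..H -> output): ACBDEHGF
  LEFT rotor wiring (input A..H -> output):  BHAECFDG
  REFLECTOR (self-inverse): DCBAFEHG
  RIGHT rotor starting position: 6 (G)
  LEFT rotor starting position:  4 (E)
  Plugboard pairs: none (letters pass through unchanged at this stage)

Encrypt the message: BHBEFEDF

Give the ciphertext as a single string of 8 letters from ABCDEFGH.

Char 1 ('B'): step: R->7, L=4; B->plug->B->R->B->L->B->refl->C->L'->D->R'->C->plug->C
Char 2 ('H'): step: R->0, L->5 (L advanced); H->plug->H->R->F->L->D->refl->A->L'->A->R'->A->plug->A
Char 3 ('B'): step: R->1, L=5; B->plug->B->R->A->L->A->refl->D->L'->F->R'->F->plug->F
Char 4 ('E'): step: R->2, L=5; E->plug->E->R->E->L->C->refl->B->L'->C->R'->C->plug->C
Char 5 ('F'): step: R->3, L=5; F->plug->F->R->F->L->D->refl->A->L'->A->R'->A->plug->A
Char 6 ('E'): step: R->4, L=5; E->plug->E->R->E->L->C->refl->B->L'->C->R'->C->plug->C
Char 7 ('D'): step: R->5, L=5; D->plug->D->R->D->L->E->refl->F->L'->H->R'->H->plug->H
Char 8 ('F'): step: R->6, L=5; F->plug->F->R->F->L->D->refl->A->L'->A->R'->A->plug->A

Answer: CAFCACHA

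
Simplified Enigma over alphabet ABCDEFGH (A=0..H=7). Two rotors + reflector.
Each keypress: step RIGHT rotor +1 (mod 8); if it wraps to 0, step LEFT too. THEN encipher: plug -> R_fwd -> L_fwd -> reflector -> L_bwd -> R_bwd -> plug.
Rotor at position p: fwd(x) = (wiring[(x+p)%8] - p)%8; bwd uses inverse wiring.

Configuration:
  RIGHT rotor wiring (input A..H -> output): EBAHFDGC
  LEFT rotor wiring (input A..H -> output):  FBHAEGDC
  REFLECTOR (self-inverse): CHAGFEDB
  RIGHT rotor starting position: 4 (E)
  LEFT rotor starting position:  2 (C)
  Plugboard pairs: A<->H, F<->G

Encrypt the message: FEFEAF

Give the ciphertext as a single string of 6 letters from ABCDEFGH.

Char 1 ('F'): step: R->5, L=2; F->plug->G->R->C->L->C->refl->A->L'->F->R'->C->plug->C
Char 2 ('E'): step: R->6, L=2; E->plug->E->R->C->L->C->refl->A->L'->F->R'->H->plug->A
Char 3 ('F'): step: R->7, L=2; F->plug->G->R->E->L->B->refl->H->L'->H->R'->H->plug->A
Char 4 ('E'): step: R->0, L->3 (L advanced); E->plug->E->R->F->L->C->refl->A->L'->D->R'->F->plug->G
Char 5 ('A'): step: R->1, L=3; A->plug->H->R->D->L->A->refl->C->L'->F->R'->F->plug->G
Char 6 ('F'): step: R->2, L=3; F->plug->G->R->C->L->D->refl->G->L'->G->R'->A->plug->H

Answer: CAAGGH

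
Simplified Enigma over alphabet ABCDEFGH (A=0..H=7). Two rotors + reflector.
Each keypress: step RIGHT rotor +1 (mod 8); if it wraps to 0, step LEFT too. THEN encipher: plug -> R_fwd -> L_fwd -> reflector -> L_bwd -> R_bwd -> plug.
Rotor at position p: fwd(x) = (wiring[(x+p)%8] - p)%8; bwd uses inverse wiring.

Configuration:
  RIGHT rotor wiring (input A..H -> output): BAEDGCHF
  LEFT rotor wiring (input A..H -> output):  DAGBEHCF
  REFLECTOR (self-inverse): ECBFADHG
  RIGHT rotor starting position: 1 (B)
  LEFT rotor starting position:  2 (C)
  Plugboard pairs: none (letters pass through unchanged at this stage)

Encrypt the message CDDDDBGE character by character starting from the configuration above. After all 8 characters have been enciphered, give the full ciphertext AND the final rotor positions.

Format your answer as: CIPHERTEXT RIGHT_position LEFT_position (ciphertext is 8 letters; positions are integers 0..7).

Answer: DAHCEAEG 1 3

Derivation:
Char 1 ('C'): step: R->2, L=2; C->plug->C->R->E->L->A->refl->E->L'->A->R'->D->plug->D
Char 2 ('D'): step: R->3, L=2; D->plug->D->R->E->L->A->refl->E->L'->A->R'->A->plug->A
Char 3 ('D'): step: R->4, L=2; D->plug->D->R->B->L->H->refl->G->L'->H->R'->H->plug->H
Char 4 ('D'): step: R->5, L=2; D->plug->D->R->E->L->A->refl->E->L'->A->R'->C->plug->C
Char 5 ('D'): step: R->6, L=2; D->plug->D->R->C->L->C->refl->B->L'->G->R'->E->plug->E
Char 6 ('B'): step: R->7, L=2; B->plug->B->R->C->L->C->refl->B->L'->G->R'->A->plug->A
Char 7 ('G'): step: R->0, L->3 (L advanced); G->plug->G->R->H->L->D->refl->F->L'->G->R'->E->plug->E
Char 8 ('E'): step: R->1, L=3; E->plug->E->R->B->L->B->refl->C->L'->E->R'->G->plug->G
Final: ciphertext=DAHCEAEG, RIGHT=1, LEFT=3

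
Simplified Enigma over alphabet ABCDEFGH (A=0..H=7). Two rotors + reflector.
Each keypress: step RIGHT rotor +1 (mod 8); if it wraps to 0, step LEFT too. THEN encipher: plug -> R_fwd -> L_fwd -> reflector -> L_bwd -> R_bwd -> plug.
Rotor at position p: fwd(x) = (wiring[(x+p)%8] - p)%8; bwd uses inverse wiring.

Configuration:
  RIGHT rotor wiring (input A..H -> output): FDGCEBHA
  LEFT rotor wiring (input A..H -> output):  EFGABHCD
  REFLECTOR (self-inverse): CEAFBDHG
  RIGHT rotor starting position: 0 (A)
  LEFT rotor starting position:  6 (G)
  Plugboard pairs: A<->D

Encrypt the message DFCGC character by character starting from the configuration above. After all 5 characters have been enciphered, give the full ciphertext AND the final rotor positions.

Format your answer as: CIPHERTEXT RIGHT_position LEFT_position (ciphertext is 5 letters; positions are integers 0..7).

Answer: AHBCB 5 6

Derivation:
Char 1 ('D'): step: R->1, L=6; D->plug->A->R->C->L->G->refl->H->L'->D->R'->D->plug->A
Char 2 ('F'): step: R->2, L=6; F->plug->F->R->G->L->D->refl->F->L'->B->R'->H->plug->H
Char 3 ('C'): step: R->3, L=6; C->plug->C->R->G->L->D->refl->F->L'->B->R'->B->plug->B
Char 4 ('G'): step: R->4, L=6; G->plug->G->R->C->L->G->refl->H->L'->D->R'->C->plug->C
Char 5 ('C'): step: R->5, L=6; C->plug->C->R->D->L->H->refl->G->L'->C->R'->B->plug->B
Final: ciphertext=AHBCB, RIGHT=5, LEFT=6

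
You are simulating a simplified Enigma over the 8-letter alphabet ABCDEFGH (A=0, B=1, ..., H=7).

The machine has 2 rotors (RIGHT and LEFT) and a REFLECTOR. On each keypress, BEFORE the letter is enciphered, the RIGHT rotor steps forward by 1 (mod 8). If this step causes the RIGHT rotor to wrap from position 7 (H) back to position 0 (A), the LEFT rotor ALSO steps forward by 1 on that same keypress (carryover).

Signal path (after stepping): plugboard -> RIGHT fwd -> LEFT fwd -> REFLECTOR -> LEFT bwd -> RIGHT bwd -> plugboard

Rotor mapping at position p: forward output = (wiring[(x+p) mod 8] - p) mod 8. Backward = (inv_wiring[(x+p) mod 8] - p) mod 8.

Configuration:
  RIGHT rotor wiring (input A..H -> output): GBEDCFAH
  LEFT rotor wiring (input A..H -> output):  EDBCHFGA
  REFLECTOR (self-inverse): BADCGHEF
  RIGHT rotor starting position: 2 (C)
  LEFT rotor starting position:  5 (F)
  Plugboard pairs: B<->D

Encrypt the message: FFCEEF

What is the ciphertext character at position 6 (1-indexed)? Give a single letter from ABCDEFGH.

Char 1 ('F'): step: R->3, L=5; F->plug->F->R->D->L->H->refl->F->L'->G->R'->G->plug->G
Char 2 ('F'): step: R->4, L=5; F->plug->F->R->F->L->E->refl->G->L'->E->R'->C->plug->C
Char 3 ('C'): step: R->5, L=5; C->plug->C->R->C->L->D->refl->C->L'->H->R'->F->plug->F
Char 4 ('E'): step: R->6, L=5; E->plug->E->R->G->L->F->refl->H->L'->D->R'->D->plug->B
Char 5 ('E'): step: R->7, L=5; E->plug->E->R->E->L->G->refl->E->L'->F->R'->D->plug->B
Char 6 ('F'): step: R->0, L->6 (L advanced); F->plug->F->R->F->L->E->refl->G->L'->C->R'->E->plug->E

E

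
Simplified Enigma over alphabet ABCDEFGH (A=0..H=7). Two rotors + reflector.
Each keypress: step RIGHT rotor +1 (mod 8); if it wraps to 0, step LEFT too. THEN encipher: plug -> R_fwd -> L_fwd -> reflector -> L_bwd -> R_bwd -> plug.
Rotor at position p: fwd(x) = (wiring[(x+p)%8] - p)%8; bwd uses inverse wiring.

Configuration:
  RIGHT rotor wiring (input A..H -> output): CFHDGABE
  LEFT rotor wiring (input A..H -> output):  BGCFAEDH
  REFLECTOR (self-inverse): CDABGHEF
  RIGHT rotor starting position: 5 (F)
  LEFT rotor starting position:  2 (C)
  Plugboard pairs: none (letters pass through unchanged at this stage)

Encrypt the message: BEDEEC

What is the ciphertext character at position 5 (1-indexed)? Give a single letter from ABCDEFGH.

Char 1 ('B'): step: R->6, L=2; B->plug->B->R->G->L->H->refl->F->L'->F->R'->F->plug->F
Char 2 ('E'): step: R->7, L=2; E->plug->E->R->E->L->B->refl->D->L'->B->R'->G->plug->G
Char 3 ('D'): step: R->0, L->3 (L advanced); D->plug->D->R->D->L->A->refl->C->L'->A->R'->F->plug->F
Char 4 ('E'): step: R->1, L=3; E->plug->E->R->H->L->H->refl->F->L'->B->R'->H->plug->H
Char 5 ('E'): step: R->2, L=3; E->plug->E->R->H->L->H->refl->F->L'->B->R'->B->plug->B

B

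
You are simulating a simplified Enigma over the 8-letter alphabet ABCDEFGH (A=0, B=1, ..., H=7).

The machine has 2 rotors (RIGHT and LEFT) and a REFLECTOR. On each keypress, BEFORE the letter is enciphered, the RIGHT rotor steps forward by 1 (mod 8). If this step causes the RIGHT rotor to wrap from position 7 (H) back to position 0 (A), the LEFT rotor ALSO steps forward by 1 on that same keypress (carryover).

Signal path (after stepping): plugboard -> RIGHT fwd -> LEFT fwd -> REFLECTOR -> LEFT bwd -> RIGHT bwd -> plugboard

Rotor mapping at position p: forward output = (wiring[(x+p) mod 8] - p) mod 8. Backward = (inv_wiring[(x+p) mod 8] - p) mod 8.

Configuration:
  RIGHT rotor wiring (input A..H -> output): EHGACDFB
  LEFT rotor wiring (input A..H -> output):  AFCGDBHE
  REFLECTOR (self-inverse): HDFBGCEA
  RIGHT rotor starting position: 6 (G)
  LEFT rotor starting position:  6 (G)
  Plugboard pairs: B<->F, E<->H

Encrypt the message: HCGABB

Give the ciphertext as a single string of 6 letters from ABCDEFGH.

Answer: GDABEC

Derivation:
Char 1 ('H'): step: R->7, L=6; H->plug->E->R->B->L->G->refl->E->L'->E->R'->G->plug->G
Char 2 ('C'): step: R->0, L->7 (L advanced); C->plug->C->R->G->L->C->refl->F->L'->A->R'->D->plug->D
Char 3 ('G'): step: R->1, L=7; G->plug->G->R->A->L->F->refl->C->L'->G->R'->A->plug->A
Char 4 ('A'): step: R->2, L=7; A->plug->A->R->E->L->H->refl->A->L'->H->R'->F->plug->B
Char 5 ('B'): step: R->3, L=7; B->plug->F->R->B->L->B->refl->D->L'->D->R'->H->plug->E
Char 6 ('B'): step: R->4, L=7; B->plug->F->R->D->L->D->refl->B->L'->B->R'->C->plug->C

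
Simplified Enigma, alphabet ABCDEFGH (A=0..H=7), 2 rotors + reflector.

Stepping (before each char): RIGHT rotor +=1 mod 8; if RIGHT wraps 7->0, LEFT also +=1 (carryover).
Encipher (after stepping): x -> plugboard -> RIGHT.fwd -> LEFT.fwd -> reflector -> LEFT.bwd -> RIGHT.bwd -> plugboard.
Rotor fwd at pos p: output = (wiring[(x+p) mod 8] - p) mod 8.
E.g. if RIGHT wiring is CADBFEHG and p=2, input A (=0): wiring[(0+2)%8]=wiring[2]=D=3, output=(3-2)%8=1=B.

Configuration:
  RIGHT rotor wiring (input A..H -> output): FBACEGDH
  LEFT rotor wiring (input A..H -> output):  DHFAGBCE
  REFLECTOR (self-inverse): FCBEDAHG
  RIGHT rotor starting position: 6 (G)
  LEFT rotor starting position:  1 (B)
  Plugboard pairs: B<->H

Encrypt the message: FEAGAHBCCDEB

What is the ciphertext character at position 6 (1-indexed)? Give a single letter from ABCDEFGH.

Char 1 ('F'): step: R->7, L=1; F->plug->F->R->F->L->B->refl->C->L'->H->R'->G->plug->G
Char 2 ('E'): step: R->0, L->2 (L advanced); E->plug->E->R->E->L->A->refl->F->L'->H->R'->H->plug->B
Char 3 ('A'): step: R->1, L=2; A->plug->A->R->A->L->D->refl->E->L'->C->R'->F->plug->F
Char 4 ('G'): step: R->2, L=2; G->plug->G->R->D->L->H->refl->G->L'->B->R'->E->plug->E
Char 5 ('A'): step: R->3, L=2; A->plug->A->R->H->L->F->refl->A->L'->E->R'->E->plug->E
Char 6 ('H'): step: R->4, L=2; H->plug->B->R->C->L->E->refl->D->L'->A->R'->A->plug->A

A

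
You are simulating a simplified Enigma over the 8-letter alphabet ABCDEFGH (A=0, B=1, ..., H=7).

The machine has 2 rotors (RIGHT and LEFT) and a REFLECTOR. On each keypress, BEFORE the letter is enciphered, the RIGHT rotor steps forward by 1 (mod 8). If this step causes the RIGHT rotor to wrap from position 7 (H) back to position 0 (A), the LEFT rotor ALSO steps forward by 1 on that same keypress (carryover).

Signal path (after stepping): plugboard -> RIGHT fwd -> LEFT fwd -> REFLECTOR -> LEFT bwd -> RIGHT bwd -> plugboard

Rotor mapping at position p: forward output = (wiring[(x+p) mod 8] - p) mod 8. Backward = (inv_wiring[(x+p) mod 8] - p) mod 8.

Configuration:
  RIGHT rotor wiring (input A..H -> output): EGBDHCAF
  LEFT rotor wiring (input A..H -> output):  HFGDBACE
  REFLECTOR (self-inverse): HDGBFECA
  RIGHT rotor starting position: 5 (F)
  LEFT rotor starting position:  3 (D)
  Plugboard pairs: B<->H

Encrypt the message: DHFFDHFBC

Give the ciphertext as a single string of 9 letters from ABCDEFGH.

Char 1 ('D'): step: R->6, L=3; D->plug->D->R->A->L->A->refl->H->L'->D->R'->E->plug->E
Char 2 ('H'): step: R->7, L=3; H->plug->B->R->F->L->E->refl->F->L'->C->R'->D->plug->D
Char 3 ('F'): step: R->0, L->4 (L advanced); F->plug->F->R->C->L->G->refl->C->L'->G->R'->B->plug->H
Char 4 ('F'): step: R->1, L=4; F->plug->F->R->H->L->H->refl->A->L'->D->R'->H->plug->B
Char 5 ('D'): step: R->2, L=4; D->plug->D->R->A->L->F->refl->E->L'->B->R'->B->plug->H
Char 6 ('H'): step: R->3, L=4; H->plug->B->R->E->L->D->refl->B->L'->F->R'->D->plug->D
Char 7 ('F'): step: R->4, L=4; F->plug->F->R->C->L->G->refl->C->L'->G->R'->B->plug->H
Char 8 ('B'): step: R->5, L=4; B->plug->H->R->C->L->G->refl->C->L'->G->R'->G->plug->G
Char 9 ('C'): step: R->6, L=4; C->plug->C->R->G->L->C->refl->G->L'->C->R'->A->plug->A

Answer: EDHBHDHGA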